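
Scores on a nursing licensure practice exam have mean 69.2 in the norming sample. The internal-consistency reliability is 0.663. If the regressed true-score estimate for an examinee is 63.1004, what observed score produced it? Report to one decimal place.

T̂ = ρX + (1 − ρ)μ  ⇒  X = (T̂ − (1 − ρ)μ) / ρ
X = (63.1004 − 0.337 × 69.2) / 0.663 = (63.1004 − 23.3204) / 0.663 = 39.7800 / 0.663 = 60.000

60.0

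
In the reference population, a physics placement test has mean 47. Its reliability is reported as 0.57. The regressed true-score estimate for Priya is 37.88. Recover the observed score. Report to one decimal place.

T̂ = ρX + (1 − ρ)μ  ⇒  X = (T̂ − (1 − ρ)μ) / ρ
X = (37.88 − 0.43 × 47) / 0.57 = (37.88 − 20.21) / 0.57 = 17.67 / 0.57 = 31.000

31.0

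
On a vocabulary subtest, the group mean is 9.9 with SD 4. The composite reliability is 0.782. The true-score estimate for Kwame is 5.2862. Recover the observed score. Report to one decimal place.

T̂ = ρX + (1 − ρ)μ  ⇒  X = (T̂ − (1 − ρ)μ) / ρ
X = (5.2862 − 0.218 × 9.9) / 0.782 = (5.2862 − 2.1582) / 0.782 = 3.1280 / 0.782 = 4.000

4.0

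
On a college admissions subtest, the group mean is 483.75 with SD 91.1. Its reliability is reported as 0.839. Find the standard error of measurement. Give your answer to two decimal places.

36.55

SEM = SD · √(1 − ρ) = 91.1 × √0.161 = 91.1 × 0.4012 = 36.554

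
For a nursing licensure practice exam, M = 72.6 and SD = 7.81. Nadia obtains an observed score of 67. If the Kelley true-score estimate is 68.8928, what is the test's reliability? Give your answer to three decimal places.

0.662

T̂ = ρX + (1 − ρ)μ  ⇒  T̂ − μ = ρ(X − μ)
ρ = (T̂ − μ)/(X − μ) = (68.8928 − 72.6) / (67 − 72.6) = -3.7072 / -5.6 = 0.66200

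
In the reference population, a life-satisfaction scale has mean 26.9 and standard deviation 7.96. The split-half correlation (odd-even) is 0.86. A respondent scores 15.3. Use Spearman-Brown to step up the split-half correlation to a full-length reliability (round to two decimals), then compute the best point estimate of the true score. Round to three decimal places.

Spearman-Brown: ρ = 2r/(1 + r) = 2(0.86)/(1 + 0.86) = 1.720/1.86 = 0.9247 → 0.92
Weight the observed score by reliability and the mean by (1 − reliability): T̂ = 0.92·15.3 + 0.08·26.9 = 14.076 + 2.152 = 16.2280.

16.228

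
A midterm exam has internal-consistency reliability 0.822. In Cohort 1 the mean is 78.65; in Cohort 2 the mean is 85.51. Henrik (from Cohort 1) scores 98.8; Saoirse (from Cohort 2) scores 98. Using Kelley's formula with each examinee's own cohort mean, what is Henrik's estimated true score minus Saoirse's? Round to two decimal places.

T̂_Henrik = 0.822(98.8) + 0.178(78.65) = 95.2133
T̂_Saoirse = 0.822(98) + 0.178(85.51) = 95.7768
Difference = 95.2133 − 95.7768 = -0.5635

-0.56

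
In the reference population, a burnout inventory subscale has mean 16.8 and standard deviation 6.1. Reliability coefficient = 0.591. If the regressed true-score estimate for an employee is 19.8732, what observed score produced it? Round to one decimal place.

22.0

T̂ = ρX + (1 − ρ)μ  ⇒  X = (T̂ − (1 − ρ)μ) / ρ
X = (19.8732 − 0.409 × 16.8) / 0.591 = (19.8732 − 6.8712) / 0.591 = 13.0020 / 0.591 = 22.000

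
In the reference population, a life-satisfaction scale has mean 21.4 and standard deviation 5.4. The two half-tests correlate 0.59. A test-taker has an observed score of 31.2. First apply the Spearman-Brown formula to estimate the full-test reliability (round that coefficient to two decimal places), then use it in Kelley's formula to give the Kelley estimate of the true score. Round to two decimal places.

Spearman-Brown: ρ = 2r/(1 + r) = 2(0.59)/(1 + 0.59) = 1.180/1.59 = 0.7421 → 0.74
T̂ = ρX + (1 − ρ)μ
  = 0.74 × 31.2 + 0.26 × 21.4
  = 23.088 + 5.564
  = 28.652
  ≈ 28.65

28.65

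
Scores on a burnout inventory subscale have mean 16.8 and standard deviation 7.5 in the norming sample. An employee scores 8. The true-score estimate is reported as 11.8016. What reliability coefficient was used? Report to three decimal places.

T̂ = ρX + (1 − ρ)μ  ⇒  T̂ − μ = ρ(X − μ)
ρ = (T̂ − μ)/(X − μ) = (11.8016 − 16.8) / (8 − 16.8) = -4.9984 / -8.8 = 0.56800

0.568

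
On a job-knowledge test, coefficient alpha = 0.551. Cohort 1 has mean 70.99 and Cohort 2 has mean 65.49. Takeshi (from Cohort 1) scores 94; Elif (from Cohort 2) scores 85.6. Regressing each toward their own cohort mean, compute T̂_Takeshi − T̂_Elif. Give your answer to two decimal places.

T̂_Takeshi = 0.551(94) + 0.449(70.99) = 83.6685
T̂_Elif = 0.551(85.6) + 0.449(65.49) = 76.5706
Difference = 83.6685 − 76.5706 = 7.0979

7.10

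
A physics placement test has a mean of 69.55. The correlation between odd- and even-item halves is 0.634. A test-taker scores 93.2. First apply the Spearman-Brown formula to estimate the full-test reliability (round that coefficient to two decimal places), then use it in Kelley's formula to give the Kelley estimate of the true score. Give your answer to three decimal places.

Spearman-Brown: ρ = 2r/(1 + r) = 2(0.634)/(1 + 0.634) = 1.2680/1.634 = 0.7760 → 0.78
Weight the observed score by reliability and the mean by (1 − reliability): T̂ = 0.78·93.2 + 0.22·69.55 = 72.696 + 15.3010 = 87.9970.

87.997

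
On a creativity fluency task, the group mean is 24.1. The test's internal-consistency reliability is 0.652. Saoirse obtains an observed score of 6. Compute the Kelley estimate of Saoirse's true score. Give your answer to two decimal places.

Weight the observed score by reliability and the mean by (1 − reliability): T̂ = 0.652·6 + 0.348·24.1 = 3.912 + 8.3868 = 12.299.

12.30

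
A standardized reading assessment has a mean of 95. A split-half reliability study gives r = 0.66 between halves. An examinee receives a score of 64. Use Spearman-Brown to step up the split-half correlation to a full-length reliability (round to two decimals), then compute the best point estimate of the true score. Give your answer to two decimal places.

70.20

Spearman-Brown: ρ = 2r/(1 + r) = 2(0.66)/(1 + 0.66) = 1.320/1.66 = 0.7952 → 0.80
Kelley's formula gives T̂ = 0.80·64 + 0.20·95 = 51.20 + 19.00 = 70.200.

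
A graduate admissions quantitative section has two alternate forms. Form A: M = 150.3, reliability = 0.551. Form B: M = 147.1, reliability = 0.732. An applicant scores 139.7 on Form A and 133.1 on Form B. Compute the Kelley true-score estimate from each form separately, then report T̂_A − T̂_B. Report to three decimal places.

T̂_A = 0.551(139.7) + 0.449(150.3) = 144.45940
T̂_B = 0.732(133.1) + 0.268(147.1) = 136.85200
T̂_A − T̂_B = 7.60740

7.607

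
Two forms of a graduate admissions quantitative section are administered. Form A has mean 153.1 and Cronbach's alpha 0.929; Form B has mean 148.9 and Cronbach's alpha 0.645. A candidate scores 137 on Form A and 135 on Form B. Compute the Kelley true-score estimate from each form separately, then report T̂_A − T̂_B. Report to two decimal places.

T̂_A = 0.929(137) + 0.071(153.1) = 138.1431
T̂_B = 0.645(135) + 0.355(148.9) = 139.9345
T̂_A − T̂_B = -1.7914

-1.79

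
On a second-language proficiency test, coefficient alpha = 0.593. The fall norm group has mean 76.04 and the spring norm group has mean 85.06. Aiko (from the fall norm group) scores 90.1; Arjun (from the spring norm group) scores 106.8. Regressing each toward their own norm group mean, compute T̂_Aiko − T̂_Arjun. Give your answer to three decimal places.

-13.574

T̂_Aiko = 0.593(90.1) + 0.407(76.04) = 84.37758
T̂_Arjun = 0.593(106.8) + 0.407(85.06) = 97.95182
Difference = 84.37758 − 97.95182 = -13.57424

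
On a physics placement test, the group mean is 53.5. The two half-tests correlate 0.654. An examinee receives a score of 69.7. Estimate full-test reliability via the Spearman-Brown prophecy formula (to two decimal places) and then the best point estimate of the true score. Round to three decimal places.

66.298

Spearman-Brown: ρ = 2r/(1 + r) = 2(0.654)/(1 + 0.654) = 1.3080/1.654 = 0.7908 → 0.79
Weight the observed score by reliability and the mean by (1 − reliability): T̂ = 0.79·69.7 + 0.21·53.5 = 55.063 + 11.235 = 66.2980.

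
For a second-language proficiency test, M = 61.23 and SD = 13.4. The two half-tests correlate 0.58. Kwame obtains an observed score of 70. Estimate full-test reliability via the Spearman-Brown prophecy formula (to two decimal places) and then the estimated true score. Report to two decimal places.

67.63

Spearman-Brown: ρ = 2r/(1 + r) = 2(0.58)/(1 + 0.58) = 1.160/1.58 = 0.7342 → 0.73
T̂ = 0.73(70) + 0.27(61.23) = 51.10 + 16.5321 = 67.632 → 67.63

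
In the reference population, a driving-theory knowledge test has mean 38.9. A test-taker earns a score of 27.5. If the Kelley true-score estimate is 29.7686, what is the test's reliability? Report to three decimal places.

0.801

T̂ = ρX + (1 − ρ)μ  ⇒  T̂ − μ = ρ(X − μ)
ρ = (T̂ − μ)/(X − μ) = (29.7686 − 38.9) / (27.5 − 38.9) = -9.1314 / -11.4 = 0.80100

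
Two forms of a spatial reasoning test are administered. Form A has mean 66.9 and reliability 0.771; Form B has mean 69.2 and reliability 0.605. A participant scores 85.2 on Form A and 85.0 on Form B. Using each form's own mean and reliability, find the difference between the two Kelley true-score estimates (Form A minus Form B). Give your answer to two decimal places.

2.25

T̂_A = 0.771(85.2) + 0.229(66.9) = 81.0093
T̂_B = 0.605(85.0) + 0.395(69.2) = 78.7590
T̂_A − T̂_B = 2.2503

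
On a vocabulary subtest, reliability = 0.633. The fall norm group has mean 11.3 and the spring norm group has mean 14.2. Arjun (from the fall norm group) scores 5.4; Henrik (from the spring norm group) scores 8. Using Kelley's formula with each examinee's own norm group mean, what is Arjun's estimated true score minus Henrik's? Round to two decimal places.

-2.71

T̂_Arjun = 0.633(5.4) + 0.367(11.3) = 7.5653
T̂_Henrik = 0.633(8) + 0.367(14.2) = 10.2754
Difference = 7.5653 − 10.2754 = -2.7101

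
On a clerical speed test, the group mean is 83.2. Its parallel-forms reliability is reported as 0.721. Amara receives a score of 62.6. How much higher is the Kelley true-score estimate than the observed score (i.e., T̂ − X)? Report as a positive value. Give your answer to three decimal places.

Kelley's formula gives T̂ = 0.721·62.6 + 0.279·83.2 = 45.1346 + 23.2128 = 68.34740.
T̂ − X = 68.3474 − 62.6 = 5.7474 → 5.747

5.747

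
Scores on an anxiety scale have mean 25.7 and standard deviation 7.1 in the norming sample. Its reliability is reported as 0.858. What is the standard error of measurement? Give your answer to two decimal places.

2.68

SEM = SD · √(1 − ρ) = 7.1 × √0.142 = 7.1 × 0.3768 = 2.675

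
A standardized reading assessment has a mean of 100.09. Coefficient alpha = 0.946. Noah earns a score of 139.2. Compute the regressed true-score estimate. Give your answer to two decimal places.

137.09

Weight the observed score by reliability and the mean by (1 − reliability): T̂ = 0.946·139.2 + 0.054·100.09 = 131.6832 + 5.40486 = 137.088.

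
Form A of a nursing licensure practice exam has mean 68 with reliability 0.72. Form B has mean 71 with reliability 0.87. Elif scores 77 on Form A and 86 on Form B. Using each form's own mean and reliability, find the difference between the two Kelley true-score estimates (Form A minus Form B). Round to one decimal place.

-9.6

T̂_A = 0.72(77) + 0.28(68) = 74.480
T̂_B = 0.87(86) + 0.13(71) = 84.050
T̂_A − T̂_B = -9.570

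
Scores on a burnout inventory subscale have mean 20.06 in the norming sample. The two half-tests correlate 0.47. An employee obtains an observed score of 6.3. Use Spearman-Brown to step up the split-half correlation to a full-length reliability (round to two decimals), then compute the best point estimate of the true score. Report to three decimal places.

Spearman-Brown: ρ = 2r/(1 + r) = 2(0.47)/(1 + 0.47) = 0.940/1.47 = 0.6395 → 0.64
Kelley's formula gives T̂ = 0.64·6.3 + 0.36·20.06 = 4.032 + 7.2216 = 11.2536.

11.254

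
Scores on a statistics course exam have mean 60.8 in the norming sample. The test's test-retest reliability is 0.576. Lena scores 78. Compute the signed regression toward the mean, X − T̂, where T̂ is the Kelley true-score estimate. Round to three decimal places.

T̂ = ρX + (1 − ρ)μ
  = 0.576 × 78 + 0.424 × 60.8
  = 44.928 + 25.7792
  = 70.70720
  ≈ 70.7072
X − T̂ = 78 − 70.7072 = 7.2928 → 7.293

7.293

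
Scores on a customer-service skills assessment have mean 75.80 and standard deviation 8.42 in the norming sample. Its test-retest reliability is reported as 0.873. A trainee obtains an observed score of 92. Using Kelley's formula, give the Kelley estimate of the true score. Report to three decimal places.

T̂ = 0.873(92) + 0.127(75.80) = 80.316 + 9.62660 = 89.9426 → 89.943

89.943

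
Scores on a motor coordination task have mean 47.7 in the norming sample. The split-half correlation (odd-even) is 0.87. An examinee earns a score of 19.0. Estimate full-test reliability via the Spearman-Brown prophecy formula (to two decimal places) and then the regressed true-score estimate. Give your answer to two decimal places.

21.01

Spearman-Brown: ρ = 2r/(1 + r) = 2(0.87)/(1 + 0.87) = 1.740/1.87 = 0.9305 → 0.93
Weight the observed score by reliability and the mean by (1 − reliability): T̂ = 0.93·19.0 + 0.07·47.7 = 17.670 + 3.339 = 21.009.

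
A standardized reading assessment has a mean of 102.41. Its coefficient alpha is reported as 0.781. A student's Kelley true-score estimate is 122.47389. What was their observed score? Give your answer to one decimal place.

T̂ = ρX + (1 − ρ)μ  ⇒  X = (T̂ − (1 − ρ)μ) / ρ
X = (122.47389 − 0.219 × 102.41) / 0.781 = (122.47389 − 22.42779) / 0.781 = 100.04610 / 0.781 = 128.100

128.1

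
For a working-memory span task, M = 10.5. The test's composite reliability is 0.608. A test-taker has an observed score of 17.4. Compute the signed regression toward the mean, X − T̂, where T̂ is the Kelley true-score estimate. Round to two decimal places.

T̂ = 0.608(17.4) + 0.392(10.5) = 10.5792 + 4.1160 = 14.6952 → 14.695
X − T̂ = 17.4 − 14.695 = 2.705 → 2.70

2.70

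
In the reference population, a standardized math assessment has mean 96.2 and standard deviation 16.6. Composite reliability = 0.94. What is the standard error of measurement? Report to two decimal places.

4.07

SEM = SD · √(1 − ρ) = 16.6 × √0.06 = 16.6 × 0.2449 = 4.066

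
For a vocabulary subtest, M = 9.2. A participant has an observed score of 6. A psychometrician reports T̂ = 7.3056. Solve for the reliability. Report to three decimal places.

0.592

T̂ = ρX + (1 − ρ)μ  ⇒  T̂ − μ = ρ(X − μ)
ρ = (T̂ − μ)/(X − μ) = (7.3056 − 9.2) / (6 − 9.2) = -1.8944 / -3.2 = 0.59200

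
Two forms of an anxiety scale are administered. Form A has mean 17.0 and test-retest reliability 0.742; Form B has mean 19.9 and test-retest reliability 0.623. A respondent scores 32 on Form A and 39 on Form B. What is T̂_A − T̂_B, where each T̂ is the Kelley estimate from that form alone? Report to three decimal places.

T̂_A = 0.742(32) + 0.258(17.0) = 28.13000
T̂_B = 0.623(39) + 0.377(19.9) = 31.79930
T̂_A − T̂_B = -3.66930

-3.669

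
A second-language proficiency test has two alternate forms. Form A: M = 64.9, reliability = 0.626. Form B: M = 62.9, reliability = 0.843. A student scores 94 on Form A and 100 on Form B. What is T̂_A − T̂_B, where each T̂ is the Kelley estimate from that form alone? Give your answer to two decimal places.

-11.06

T̂_A = 0.626(94) + 0.374(64.9) = 83.1166
T̂_B = 0.843(100) + 0.157(62.9) = 94.1753
T̂_A − T̂_B = -11.0587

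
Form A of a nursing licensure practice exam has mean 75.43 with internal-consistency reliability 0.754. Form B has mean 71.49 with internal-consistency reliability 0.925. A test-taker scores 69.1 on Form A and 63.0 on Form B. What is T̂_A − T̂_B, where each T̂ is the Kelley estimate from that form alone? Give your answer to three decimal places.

7.020

T̂_A = 0.754(69.1) + 0.246(75.43) = 70.65718
T̂_B = 0.925(63.0) + 0.075(71.49) = 63.63675
T̂_A − T̂_B = 7.02043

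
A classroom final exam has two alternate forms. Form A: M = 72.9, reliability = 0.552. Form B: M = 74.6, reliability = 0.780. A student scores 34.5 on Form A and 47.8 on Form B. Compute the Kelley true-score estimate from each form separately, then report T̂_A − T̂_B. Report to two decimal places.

T̂_A = 0.552(34.5) + 0.448(72.9) = 51.7032
T̂_B = 0.780(47.8) + 0.220(74.6) = 53.6960
T̂_A − T̂_B = -1.9928

-1.99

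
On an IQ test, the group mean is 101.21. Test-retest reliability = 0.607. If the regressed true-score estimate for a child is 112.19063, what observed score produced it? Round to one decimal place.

T̂ = ρX + (1 − ρ)μ  ⇒  X = (T̂ − (1 − ρ)μ) / ρ
X = (112.19063 − 0.393 × 101.21) / 0.607 = (112.19063 − 39.77553) / 0.607 = 72.41510 / 0.607 = 119.300

119.3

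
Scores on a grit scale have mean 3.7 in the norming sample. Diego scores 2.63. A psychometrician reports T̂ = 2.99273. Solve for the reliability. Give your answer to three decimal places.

0.661

T̂ = ρX + (1 − ρ)μ  ⇒  T̂ − μ = ρ(X − μ)
ρ = (T̂ − μ)/(X − μ) = (2.99273 − 3.7) / (2.63 − 3.7) = -0.70727 / -1.07 = 0.66100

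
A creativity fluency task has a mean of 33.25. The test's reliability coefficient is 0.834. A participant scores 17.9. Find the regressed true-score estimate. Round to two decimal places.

T̂ = ρX + (1 − ρ)μ
  = 0.834 × 17.9 + 0.166 × 33.25
  = 14.9286 + 5.51950
  = 20.448
  ≈ 20.45

20.45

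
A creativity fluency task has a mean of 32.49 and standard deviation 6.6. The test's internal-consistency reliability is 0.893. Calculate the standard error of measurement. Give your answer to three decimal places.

SEM = SD · √(1 − ρ) = 6.6 × √0.107 = 6.6 × 0.3271 = 2.1589

2.159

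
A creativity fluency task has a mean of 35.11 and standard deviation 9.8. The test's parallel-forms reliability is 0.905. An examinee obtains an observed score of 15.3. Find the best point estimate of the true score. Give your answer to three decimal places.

Weight the observed score by reliability and the mean by (1 − reliability): T̂ = 0.905·15.3 + 0.095·35.11 = 13.8465 + 3.33545 = 17.1820.

17.182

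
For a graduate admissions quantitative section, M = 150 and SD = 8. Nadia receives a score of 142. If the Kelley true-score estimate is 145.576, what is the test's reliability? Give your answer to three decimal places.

0.553

T̂ = ρX + (1 − ρ)μ  ⇒  T̂ − μ = ρ(X − μ)
ρ = (T̂ − μ)/(X − μ) = (145.576 − 150) / (142 − 150) = -4.424 / -8.0 = 0.55300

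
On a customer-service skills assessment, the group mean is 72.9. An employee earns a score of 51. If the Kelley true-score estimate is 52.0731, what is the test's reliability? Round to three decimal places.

T̂ = ρX + (1 − ρ)μ  ⇒  T̂ − μ = ρ(X − μ)
ρ = (T̂ − μ)/(X − μ) = (52.0731 − 72.9) / (51 − 72.9) = -20.8269 / -21.9 = 0.95100

0.951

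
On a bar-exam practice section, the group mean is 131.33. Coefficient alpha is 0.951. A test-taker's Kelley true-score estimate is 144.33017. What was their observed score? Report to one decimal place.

T̂ = ρX + (1 − ρ)μ  ⇒  X = (T̂ − (1 − ρ)μ) / ρ
X = (144.33017 − 0.049 × 131.33) / 0.951 = (144.33017 − 6.43517) / 0.951 = 137.89500 / 0.951 = 145.000

145.0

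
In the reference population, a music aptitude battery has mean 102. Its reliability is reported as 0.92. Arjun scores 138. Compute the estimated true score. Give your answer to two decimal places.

135.12

T̂ = ρX + (1 − ρ)μ
  = 0.92 × 138 + 0.08 × 102
  = 126.96 + 8.16
  = 135.120
  ≈ 135.12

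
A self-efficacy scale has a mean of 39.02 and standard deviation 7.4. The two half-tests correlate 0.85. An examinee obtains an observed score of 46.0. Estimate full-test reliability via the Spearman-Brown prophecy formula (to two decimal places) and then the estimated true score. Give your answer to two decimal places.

Spearman-Brown: ρ = 2r/(1 + r) = 2(0.85)/(1 + 0.85) = 1.700/1.85 = 0.9189 → 0.92
T̂ = 0.92(46.0) + 0.08(39.02) = 42.320 + 3.1216 = 45.442 → 45.44

45.44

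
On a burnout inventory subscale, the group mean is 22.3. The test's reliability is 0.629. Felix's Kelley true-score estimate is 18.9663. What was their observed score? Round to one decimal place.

17.0

T̂ = ρX + (1 − ρ)μ  ⇒  X = (T̂ − (1 − ρ)μ) / ρ
X = (18.9663 − 0.371 × 22.3) / 0.629 = (18.9663 − 8.2733) / 0.629 = 10.6930 / 0.629 = 17.000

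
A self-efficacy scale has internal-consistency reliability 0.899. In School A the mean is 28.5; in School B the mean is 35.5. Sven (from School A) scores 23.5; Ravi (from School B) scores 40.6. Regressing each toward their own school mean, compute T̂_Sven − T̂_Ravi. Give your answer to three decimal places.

-16.080

T̂_Sven = 0.899(23.5) + 0.101(28.5) = 24.00500
T̂_Ravi = 0.899(40.6) + 0.101(35.5) = 40.08490
Difference = 24.00500 − 40.08490 = -16.07990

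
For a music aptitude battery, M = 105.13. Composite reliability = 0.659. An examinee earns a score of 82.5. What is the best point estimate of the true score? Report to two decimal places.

90.22

T̂ = ρX + (1 − ρ)μ
  = 0.659 × 82.5 + 0.341 × 105.13
  = 54.3675 + 35.84933
  = 90.217
  ≈ 90.22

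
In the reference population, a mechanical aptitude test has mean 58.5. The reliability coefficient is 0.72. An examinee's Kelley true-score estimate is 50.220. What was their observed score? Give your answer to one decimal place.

T̂ = ρX + (1 − ρ)μ  ⇒  X = (T̂ − (1 − ρ)μ) / ρ
X = (50.220 − 0.28 × 58.5) / 0.72 = (50.220 − 16.380) / 0.72 = 33.840 / 0.72 = 47.000

47.0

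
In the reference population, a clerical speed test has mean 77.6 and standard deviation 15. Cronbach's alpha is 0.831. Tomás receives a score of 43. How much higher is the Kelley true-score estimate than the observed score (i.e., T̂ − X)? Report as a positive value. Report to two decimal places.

5.85

T̂ = ρX + (1 − ρ)μ
  = 0.831 × 43 + 0.169 × 77.6
  = 35.733 + 13.1144
  = 48.8474
  ≈ 48.847
T̂ − X = 48.847 − 43 = 5.847 → 5.85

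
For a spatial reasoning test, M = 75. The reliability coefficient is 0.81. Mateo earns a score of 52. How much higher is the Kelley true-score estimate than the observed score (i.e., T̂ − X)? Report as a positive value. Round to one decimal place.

4.4

T̂ = 0.81(52) + 0.19(75) = 42.12 + 14.25 = 56.370 → 56.37
T̂ − X = 56.37 − 52 = 4.37 → 4.4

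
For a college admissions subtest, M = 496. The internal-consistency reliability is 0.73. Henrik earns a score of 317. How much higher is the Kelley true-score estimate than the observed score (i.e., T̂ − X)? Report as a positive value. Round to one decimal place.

Kelley's formula gives T̂ = 0.73·317 + 0.27·496 = 231.41 + 133.92 = 365.330.
T̂ − X = 365.33 − 317 = 48.33 → 48.3

48.3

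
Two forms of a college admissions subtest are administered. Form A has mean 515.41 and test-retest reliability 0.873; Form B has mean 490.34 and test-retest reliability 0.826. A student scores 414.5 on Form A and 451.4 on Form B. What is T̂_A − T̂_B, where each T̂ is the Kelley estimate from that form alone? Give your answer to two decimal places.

-30.86

T̂_A = 0.873(414.5) + 0.127(515.41) = 427.3156
T̂_B = 0.826(451.4) + 0.174(490.34) = 458.1756
T̂_A − T̂_B = -30.8600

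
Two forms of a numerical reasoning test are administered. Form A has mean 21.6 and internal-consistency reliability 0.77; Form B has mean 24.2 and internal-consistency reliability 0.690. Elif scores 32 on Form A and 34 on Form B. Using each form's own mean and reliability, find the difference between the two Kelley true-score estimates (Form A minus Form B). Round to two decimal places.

T̂_A = 0.77(32) + 0.23(21.6) = 29.6080
T̂_B = 0.690(34) + 0.310(24.2) = 30.9620
T̂_A − T̂_B = -1.3540

-1.35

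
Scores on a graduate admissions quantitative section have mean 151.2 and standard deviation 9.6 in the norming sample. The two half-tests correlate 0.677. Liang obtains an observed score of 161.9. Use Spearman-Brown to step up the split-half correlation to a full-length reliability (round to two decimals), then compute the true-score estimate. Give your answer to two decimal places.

159.87

Spearman-Brown: ρ = 2r/(1 + r) = 2(0.677)/(1 + 0.677) = 1.3540/1.677 = 0.8074 → 0.81
T̂ = 0.81(161.9) + 0.19(151.2) = 131.139 + 28.728 = 159.867 → 159.87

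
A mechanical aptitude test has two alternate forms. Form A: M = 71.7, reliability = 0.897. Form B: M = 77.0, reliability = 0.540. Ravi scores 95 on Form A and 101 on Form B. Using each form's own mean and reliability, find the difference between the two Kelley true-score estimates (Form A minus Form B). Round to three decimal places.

T̂_A = 0.897(95) + 0.103(71.7) = 92.60010
T̂_B = 0.540(101) + 0.460(77.0) = 89.96000
T̂_A − T̂_B = 2.64010

2.640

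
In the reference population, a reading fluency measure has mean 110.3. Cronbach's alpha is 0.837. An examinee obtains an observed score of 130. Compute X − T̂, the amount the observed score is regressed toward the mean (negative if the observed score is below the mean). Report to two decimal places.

Weight the observed score by reliability and the mean by (1 − reliability): T̂ = 0.837·130 + 0.163·110.3 = 108.810 + 17.9789 = 126.7889.
X − T̂ = 130 − 126.789 = 3.211 → 3.21

3.21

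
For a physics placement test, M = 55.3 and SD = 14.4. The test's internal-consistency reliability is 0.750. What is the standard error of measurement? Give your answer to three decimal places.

SEM = SD · √(1 − ρ) = 14.4 × √0.250 = 14.4 × 0.5000 = 7.2000

7.200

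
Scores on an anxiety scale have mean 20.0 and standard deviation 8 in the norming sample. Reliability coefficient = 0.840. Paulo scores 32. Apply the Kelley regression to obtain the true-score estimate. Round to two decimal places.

T̂ = ρX + (1 − ρ)μ
  = 0.840 × 32 + 0.160 × 20.0
  = 26.880 + 3.2000
  = 30.080
  ≈ 30.08

30.08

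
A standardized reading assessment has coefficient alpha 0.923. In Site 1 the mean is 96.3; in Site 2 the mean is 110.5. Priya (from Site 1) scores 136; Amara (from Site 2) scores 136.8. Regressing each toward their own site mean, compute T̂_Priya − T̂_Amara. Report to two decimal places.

T̂_Priya = 0.923(136) + 0.077(96.3) = 132.9431
T̂_Amara = 0.923(136.8) + 0.077(110.5) = 134.7749
Difference = 132.9431 − 134.7749 = -1.8318

-1.83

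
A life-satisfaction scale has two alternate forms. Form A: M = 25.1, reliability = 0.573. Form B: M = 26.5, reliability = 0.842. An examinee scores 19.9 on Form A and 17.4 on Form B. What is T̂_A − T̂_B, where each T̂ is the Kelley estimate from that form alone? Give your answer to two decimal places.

3.28

T̂_A = 0.573(19.9) + 0.427(25.1) = 22.1204
T̂_B = 0.842(17.4) + 0.158(26.5) = 18.8378
T̂_A − T̂_B = 3.2826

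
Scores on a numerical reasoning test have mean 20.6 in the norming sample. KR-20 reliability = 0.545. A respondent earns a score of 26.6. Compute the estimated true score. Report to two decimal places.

T̂ = ρX + (1 − ρ)μ
  = 0.545 × 26.6 + 0.455 × 20.6
  = 14.4970 + 9.3730
  = 23.870
  ≈ 23.87

23.87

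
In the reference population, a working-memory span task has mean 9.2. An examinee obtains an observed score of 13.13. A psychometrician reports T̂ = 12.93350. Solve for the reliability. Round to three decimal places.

T̂ = ρX + (1 − ρ)μ  ⇒  T̂ − μ = ρ(X − μ)
ρ = (T̂ − μ)/(X − μ) = (12.93350 − 9.2) / (13.13 − 9.2) = 3.73350 / 3.93 = 0.95000

0.950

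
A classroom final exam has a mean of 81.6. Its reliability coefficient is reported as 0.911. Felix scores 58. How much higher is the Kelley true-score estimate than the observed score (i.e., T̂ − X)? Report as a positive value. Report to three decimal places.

2.100

Regress the observed score toward the mean by the unreliability: T̂ = 0.911·58 + 0.089·81.6 = 52.838 + 7.2624 = 60.10040.
T̂ − X = 60.1004 − 58 = 2.1004 → 2.100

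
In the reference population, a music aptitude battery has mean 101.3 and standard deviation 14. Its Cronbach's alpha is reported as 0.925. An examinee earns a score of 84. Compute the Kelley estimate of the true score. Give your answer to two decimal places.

Weight the observed score by reliability and the mean by (1 − reliability): T̂ = 0.925·84 + 0.075·101.3 = 77.700 + 7.5975 = 85.297.

85.30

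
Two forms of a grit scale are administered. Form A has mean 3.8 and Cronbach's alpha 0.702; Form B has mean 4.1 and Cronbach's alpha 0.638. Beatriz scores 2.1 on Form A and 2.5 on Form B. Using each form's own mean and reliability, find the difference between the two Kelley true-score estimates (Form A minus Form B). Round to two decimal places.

-0.47

T̂_A = 0.702(2.1) + 0.298(3.8) = 2.6066
T̂_B = 0.638(2.5) + 0.362(4.1) = 3.0792
T̂_A − T̂_B = -0.4726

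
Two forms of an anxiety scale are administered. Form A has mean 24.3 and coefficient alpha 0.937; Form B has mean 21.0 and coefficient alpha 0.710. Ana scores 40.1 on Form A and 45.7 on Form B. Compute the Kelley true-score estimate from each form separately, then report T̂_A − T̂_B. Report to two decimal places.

T̂_A = 0.937(40.1) + 0.063(24.3) = 39.1046
T̂_B = 0.710(45.7) + 0.290(21.0) = 38.5370
T̂_A − T̂_B = 0.5676

0.57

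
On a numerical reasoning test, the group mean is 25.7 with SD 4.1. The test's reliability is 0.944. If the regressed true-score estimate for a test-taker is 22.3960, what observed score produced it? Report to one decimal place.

T̂ = ρX + (1 − ρ)μ  ⇒  X = (T̂ − (1 − ρ)μ) / ρ
X = (22.3960 − 0.056 × 25.7) / 0.944 = (22.3960 − 1.4392) / 0.944 = 20.9568 / 0.944 = 22.200

22.2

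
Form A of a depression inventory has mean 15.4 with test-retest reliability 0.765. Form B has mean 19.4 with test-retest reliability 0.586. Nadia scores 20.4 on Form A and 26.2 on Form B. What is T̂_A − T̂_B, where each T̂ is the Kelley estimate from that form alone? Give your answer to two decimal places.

-4.16

T̂_A = 0.765(20.4) + 0.235(15.4) = 19.2250
T̂_B = 0.586(26.2) + 0.414(19.4) = 23.3848
T̂_A − T̂_B = -4.1598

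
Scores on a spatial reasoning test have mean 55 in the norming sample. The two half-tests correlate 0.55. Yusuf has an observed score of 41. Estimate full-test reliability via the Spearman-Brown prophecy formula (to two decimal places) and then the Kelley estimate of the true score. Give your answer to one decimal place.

45.1

Spearman-Brown: ρ = 2r/(1 + r) = 2(0.55)/(1 + 0.55) = 1.100/1.55 = 0.7097 → 0.71
Kelley's formula gives T̂ = 0.71·41 + 0.29·55 = 29.11 + 15.95 = 45.06.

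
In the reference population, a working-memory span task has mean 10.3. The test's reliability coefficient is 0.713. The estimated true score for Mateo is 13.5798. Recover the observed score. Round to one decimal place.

T̂ = ρX + (1 − ρ)μ  ⇒  X = (T̂ − (1 − ρ)μ) / ρ
X = (13.5798 − 0.287 × 10.3) / 0.713 = (13.5798 − 2.9561) / 0.713 = 10.6237 / 0.713 = 14.900

14.9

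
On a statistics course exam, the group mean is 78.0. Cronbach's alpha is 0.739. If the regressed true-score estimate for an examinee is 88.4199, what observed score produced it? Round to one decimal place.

T̂ = ρX + (1 − ρ)μ  ⇒  X = (T̂ − (1 − ρ)μ) / ρ
X = (88.4199 − 0.261 × 78.0) / 0.739 = (88.4199 − 20.3580) / 0.739 = 68.0619 / 0.739 = 92.100

92.1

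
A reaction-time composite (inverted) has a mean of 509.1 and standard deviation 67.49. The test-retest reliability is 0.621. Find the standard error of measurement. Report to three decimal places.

SEM = SD · √(1 − ρ) = 67.49 × √0.379 = 67.49 × 0.6156 = 41.5489

41.549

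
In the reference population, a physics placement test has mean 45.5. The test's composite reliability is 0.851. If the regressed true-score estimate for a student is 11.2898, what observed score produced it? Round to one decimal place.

5.3

T̂ = ρX + (1 − ρ)μ  ⇒  X = (T̂ − (1 − ρ)μ) / ρ
X = (11.2898 − 0.149 × 45.5) / 0.851 = (11.2898 − 6.7795) / 0.851 = 4.5103 / 0.851 = 5.300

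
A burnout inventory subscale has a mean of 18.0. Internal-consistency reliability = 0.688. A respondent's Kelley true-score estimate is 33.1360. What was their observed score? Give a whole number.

40

T̂ = ρX + (1 − ρ)μ  ⇒  X = (T̂ − (1 − ρ)μ) / ρ
X = (33.1360 − 0.312 × 18.0) / 0.688 = (33.1360 − 5.6160) / 0.688 = 27.5200 / 0.688 = 40.00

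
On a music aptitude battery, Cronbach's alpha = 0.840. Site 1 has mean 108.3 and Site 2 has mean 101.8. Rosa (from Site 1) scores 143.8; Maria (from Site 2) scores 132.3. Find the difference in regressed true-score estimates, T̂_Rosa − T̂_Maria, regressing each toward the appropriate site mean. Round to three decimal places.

10.700

T̂_Rosa = 0.840(143.8) + 0.160(108.3) = 138.12000
T̂_Maria = 0.840(132.3) + 0.160(101.8) = 127.42000
Difference = 138.12000 − 127.42000 = 10.70000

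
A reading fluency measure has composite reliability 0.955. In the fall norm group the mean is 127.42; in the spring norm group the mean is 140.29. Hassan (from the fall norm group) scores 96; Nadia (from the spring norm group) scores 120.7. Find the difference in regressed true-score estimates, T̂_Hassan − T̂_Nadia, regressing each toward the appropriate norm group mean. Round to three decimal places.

T̂_Hassan = 0.955(96) + 0.045(127.42) = 97.41390
T̂_Nadia = 0.955(120.7) + 0.045(140.29) = 121.58155
Difference = 97.41390 − 121.58155 = -24.16765

-24.168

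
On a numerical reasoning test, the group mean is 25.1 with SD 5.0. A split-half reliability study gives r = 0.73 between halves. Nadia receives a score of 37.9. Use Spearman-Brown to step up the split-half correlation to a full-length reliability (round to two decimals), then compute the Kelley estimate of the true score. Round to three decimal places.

35.852

Spearman-Brown: ρ = 2r/(1 + r) = 2(0.73)/(1 + 0.73) = 1.460/1.73 = 0.8439 → 0.84
T̂ = ρX + (1 − ρ)μ
  = 0.84 × 37.9 + 0.16 × 25.1
  = 31.836 + 4.016
  = 35.8520
  ≈ 35.852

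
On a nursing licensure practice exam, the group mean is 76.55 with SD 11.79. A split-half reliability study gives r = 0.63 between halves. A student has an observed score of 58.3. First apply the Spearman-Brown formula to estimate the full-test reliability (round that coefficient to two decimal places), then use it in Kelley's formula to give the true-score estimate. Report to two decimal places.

Spearman-Brown: ρ = 2r/(1 + r) = 2(0.63)/(1 + 0.63) = 1.260/1.63 = 0.7730 → 0.77
T̂ = ρX + (1 − ρ)μ
  = 0.77 × 58.3 + 0.23 × 76.55
  = 44.891 + 17.6065
  = 62.498
  ≈ 62.50

62.50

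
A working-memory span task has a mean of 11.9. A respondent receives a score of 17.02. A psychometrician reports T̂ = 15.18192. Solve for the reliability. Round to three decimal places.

0.641

T̂ = ρX + (1 − ρ)μ  ⇒  T̂ − μ = ρ(X − μ)
ρ = (T̂ − μ)/(X − μ) = (15.18192 − 11.9) / (17.02 − 11.9) = 3.28192 / 5.12 = 0.64100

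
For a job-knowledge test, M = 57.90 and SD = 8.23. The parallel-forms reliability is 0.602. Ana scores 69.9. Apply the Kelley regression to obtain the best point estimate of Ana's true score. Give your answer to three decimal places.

T̂ = 0.602(69.9) + 0.398(57.90) = 42.0798 + 23.04420 = 65.1240 → 65.124

65.124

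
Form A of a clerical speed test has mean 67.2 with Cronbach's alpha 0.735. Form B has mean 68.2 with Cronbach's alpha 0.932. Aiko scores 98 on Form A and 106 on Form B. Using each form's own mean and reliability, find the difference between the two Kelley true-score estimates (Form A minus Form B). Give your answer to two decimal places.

T̂_A = 0.735(98) + 0.265(67.2) = 89.8380
T̂_B = 0.932(106) + 0.068(68.2) = 103.4296
T̂_A − T̂_B = -13.5916

-13.59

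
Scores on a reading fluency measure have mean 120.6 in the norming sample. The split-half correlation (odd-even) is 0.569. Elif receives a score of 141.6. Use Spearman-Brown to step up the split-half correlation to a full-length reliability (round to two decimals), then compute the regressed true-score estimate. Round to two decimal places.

Spearman-Brown: ρ = 2r/(1 + r) = 2(0.569)/(1 + 0.569) = 1.1380/1.569 = 0.7253 → 0.73
Regress the observed score toward the mean by the unreliability: T̂ = 0.73·141.6 + 0.27·120.6 = 103.368 + 32.562 = 135.930.

135.93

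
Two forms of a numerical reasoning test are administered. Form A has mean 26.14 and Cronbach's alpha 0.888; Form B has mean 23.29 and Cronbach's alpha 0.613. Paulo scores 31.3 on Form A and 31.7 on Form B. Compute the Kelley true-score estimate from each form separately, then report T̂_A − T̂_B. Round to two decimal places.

2.28

T̂_A = 0.888(31.3) + 0.112(26.14) = 30.7221
T̂_B = 0.613(31.7) + 0.387(23.29) = 28.4453
T̂_A − T̂_B = 2.2767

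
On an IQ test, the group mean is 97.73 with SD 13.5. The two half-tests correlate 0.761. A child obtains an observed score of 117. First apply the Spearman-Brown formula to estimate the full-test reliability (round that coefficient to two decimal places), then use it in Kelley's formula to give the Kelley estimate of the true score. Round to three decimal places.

114.302

Spearman-Brown: ρ = 2r/(1 + r) = 2(0.761)/(1 + 0.761) = 1.5220/1.761 = 0.8643 → 0.86
T̂ = ρX + (1 − ρ)μ
  = 0.86 × 117 + 0.14 × 97.73
  = 100.62 + 13.6822
  = 114.3022
  ≈ 114.302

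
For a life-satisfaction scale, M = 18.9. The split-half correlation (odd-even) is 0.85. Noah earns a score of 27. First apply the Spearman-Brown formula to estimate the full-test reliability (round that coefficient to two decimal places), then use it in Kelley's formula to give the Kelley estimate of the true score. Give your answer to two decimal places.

26.35

Spearman-Brown: ρ = 2r/(1 + r) = 2(0.85)/(1 + 0.85) = 1.700/1.85 = 0.9189 → 0.92
Kelley's formula gives T̂ = 0.92·27 + 0.08·18.9 = 24.84 + 1.512 = 26.352.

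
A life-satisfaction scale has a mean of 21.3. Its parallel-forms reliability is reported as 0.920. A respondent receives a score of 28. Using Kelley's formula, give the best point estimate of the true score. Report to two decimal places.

27.46

Regress the observed score toward the mean by the unreliability: T̂ = 0.920·28 + 0.080·21.3 = 25.760 + 1.7040 = 27.464.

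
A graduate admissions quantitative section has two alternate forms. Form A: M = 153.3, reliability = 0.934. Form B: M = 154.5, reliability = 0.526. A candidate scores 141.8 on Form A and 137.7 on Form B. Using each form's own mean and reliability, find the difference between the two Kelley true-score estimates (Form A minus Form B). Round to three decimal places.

-3.104

T̂_A = 0.934(141.8) + 0.066(153.3) = 142.55900
T̂_B = 0.526(137.7) + 0.474(154.5) = 145.66320
T̂_A − T̂_B = -3.10420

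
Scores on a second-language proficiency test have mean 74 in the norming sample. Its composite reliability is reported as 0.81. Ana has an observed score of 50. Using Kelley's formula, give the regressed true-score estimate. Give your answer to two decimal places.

54.56

Regress the observed score toward the mean by the unreliability: T̂ = 0.81·50 + 0.19·74 = 40.50 + 14.06 = 54.560.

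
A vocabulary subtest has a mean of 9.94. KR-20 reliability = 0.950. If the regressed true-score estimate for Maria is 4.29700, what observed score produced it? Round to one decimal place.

4.0

T̂ = ρX + (1 − ρ)μ  ⇒  X = (T̂ − (1 − ρ)μ) / ρ
X = (4.29700 − 0.050 × 9.94) / 0.950 = (4.29700 − 0.49700) / 0.950 = 3.80000 / 0.950 = 4.000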